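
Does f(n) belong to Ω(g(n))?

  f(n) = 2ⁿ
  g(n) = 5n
True

f(n) = 2ⁿ is O(2ⁿ), and g(n) = 5n is O(n).
Since O(2ⁿ) grows at least as fast as O(n), f(n) = Ω(g(n)) is true.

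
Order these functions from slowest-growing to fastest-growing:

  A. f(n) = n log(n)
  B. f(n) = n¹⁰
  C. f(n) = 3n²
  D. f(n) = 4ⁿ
A < C < B < D

Comparing growth rates:
A = n log(n) is O(n log n)
C = 3n² is O(n²)
B = n¹⁰ is O(n¹⁰)
D = 4ⁿ is O(4ⁿ)

Therefore, the order from slowest to fastest is: A < C < B < D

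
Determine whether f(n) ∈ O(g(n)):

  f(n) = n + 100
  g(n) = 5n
True

f(n) = n + 100 and g(n) = 5n are both O(n).
Big-O permits equal growth rates (f ≤ c·g for some c), so f(n) = O(g(n)) is true.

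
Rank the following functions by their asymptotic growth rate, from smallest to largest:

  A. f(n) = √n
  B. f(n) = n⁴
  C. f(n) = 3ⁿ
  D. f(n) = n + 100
A < D < B < C

Comparing growth rates:
A = √n is O(√n)
D = n + 100 is O(n)
B = n⁴ is O(n⁴)
C = 3ⁿ is O(3ⁿ)

Therefore, the order from slowest to fastest is: A < D < B < C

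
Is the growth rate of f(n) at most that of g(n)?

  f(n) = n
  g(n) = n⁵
True

f(n) = n is O(n), and g(n) = n⁵ is O(n⁵).
Since O(n) ⊆ O(n⁵) (f grows no faster than g), f(n) = O(g(n)) is true.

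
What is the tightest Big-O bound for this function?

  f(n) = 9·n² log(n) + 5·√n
O(n² log n)

The dominant term in 9·n² log(n) + 5·√n is 9·n² log(n), which is Θ(n² log n).
Lower-order terms (5·√n) are asymptotically negligible.
Constants are absorbed, so the tightest bound is O(n² log n).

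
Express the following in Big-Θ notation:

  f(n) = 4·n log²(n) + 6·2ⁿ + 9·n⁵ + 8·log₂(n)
Θ(2ⁿ)

Order the terms by growth rate: 8·log₂(n) ≺ 4·n log²(n) ≺ 9·n⁵ ≺ 6·2ⁿ.
The fastest-growing term 6·2ⁿ dominates as n → ∞; dropping its constant factor gives Θ(2ⁿ).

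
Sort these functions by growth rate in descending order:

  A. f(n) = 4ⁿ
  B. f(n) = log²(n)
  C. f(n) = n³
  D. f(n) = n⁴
A > D > C > B

Comparing growth rates:
A = 4ⁿ is O(4ⁿ)
D = n⁴ is O(n⁴)
C = n³ is O(n³)
B = log²(n) is O(log² n)

Therefore, the order from fastest to slowest is: A > D > C > B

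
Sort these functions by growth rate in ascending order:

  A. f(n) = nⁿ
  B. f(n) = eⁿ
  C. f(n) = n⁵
C < B < A

Comparing growth rates:
C = n⁵ is O(n⁵)
B = eⁿ is O(eⁿ)
A = nⁿ is O(nⁿ)

Therefore, the order from slowest to fastest is: C < B < A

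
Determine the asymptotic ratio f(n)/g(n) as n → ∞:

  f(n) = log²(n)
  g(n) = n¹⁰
0

Since log²(n) (O(log² n)) grows slower than n¹⁰ (O(n¹⁰)),
the ratio f(n)/g(n) → 0 as n → ∞.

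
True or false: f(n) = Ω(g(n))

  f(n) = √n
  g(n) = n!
False

f(n) = √n is O(√n), and g(n) = n! is O(n!).
Since O(√n) grows slower than O(n!), f(n) = Ω(g(n)) is false.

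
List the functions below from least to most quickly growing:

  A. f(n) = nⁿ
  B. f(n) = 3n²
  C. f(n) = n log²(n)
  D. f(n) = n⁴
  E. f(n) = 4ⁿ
C < B < D < E < A

Comparing growth rates:
C = n log²(n) is O(n log² n)
B = 3n² is O(n²)
D = n⁴ is O(n⁴)
E = 4ⁿ is O(4ⁿ)
A = nⁿ is O(nⁿ)

Therefore, the order from slowest to fastest is: C < B < D < E < A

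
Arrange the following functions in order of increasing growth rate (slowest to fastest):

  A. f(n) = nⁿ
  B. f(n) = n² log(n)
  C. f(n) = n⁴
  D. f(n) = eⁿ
B < C < D < A

Comparing growth rates:
B = n² log(n) is O(n² log n)
C = n⁴ is O(n⁴)
D = eⁿ is O(eⁿ)
A = nⁿ is O(nⁿ)

Therefore, the order from slowest to fastest is: B < C < D < A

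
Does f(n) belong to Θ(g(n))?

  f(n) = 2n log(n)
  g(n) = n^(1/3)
False

f(n) = 2n log(n) is O(n log n), and g(n) = n^(1/3) is O(n^(1/3)).
Since they have different growth rates, f(n) = Θ(g(n)) is false.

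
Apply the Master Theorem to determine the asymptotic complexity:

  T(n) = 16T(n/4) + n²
Θ(n² log n)

Master Theorem: a = 16, b = 4, f(n) = n².
Compute the critical exponent d = log₄(16) = 2.
Compare f(n) = Θ(n²) against n^d:
  k = 2 = d, so f(n) = Θ(n^d) — Case 2.
  Work is balanced across levels: T(n) = Θ(n^d log n) = Θ(n² log n).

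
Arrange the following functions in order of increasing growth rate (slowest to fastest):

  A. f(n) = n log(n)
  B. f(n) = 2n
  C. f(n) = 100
C < B < A

Comparing growth rates:
C = 100 is O(1)
B = 2n is O(n)
A = n log(n) is O(n log n)

Therefore, the order from slowest to fastest is: C < B < A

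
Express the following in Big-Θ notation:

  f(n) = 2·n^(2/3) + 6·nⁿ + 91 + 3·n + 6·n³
Θ(nⁿ)

Order the terms by growth rate: 91 ≺ 2·n^(2/3) ≺ 3·n ≺ 6·n³ ≺ 6·nⁿ.
The fastest-growing term 6·nⁿ dominates as n → ∞; dropping its constant factor gives Θ(nⁿ).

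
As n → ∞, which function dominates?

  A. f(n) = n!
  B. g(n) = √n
A

f(n) = n! is O(n!), while g(n) = √n is O(√n).
Since O(n!) grows faster than O(√n), f(n) dominates.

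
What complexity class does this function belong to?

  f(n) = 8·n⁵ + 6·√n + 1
O(n⁵)

The dominant term in 8·n⁵ + 6·√n + 1 is 8·n⁵, which is Θ(n⁵).
Lower-order terms (6·√n, 1) are asymptotically negligible.
Constants are absorbed, so the tightest bound is O(n⁵).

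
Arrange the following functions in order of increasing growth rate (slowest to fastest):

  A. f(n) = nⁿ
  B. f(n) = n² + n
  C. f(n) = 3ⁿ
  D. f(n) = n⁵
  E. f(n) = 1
E < B < D < C < A

Comparing growth rates:
E = 1 is O(1)
B = n² + n is O(n²)
D = n⁵ is O(n⁵)
C = 3ⁿ is O(3ⁿ)
A = nⁿ is O(nⁿ)

Therefore, the order from slowest to fastest is: E < B < D < C < A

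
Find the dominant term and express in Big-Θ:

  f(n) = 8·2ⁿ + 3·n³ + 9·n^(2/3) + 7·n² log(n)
Θ(2ⁿ)

Order the terms by growth rate: 9·n^(2/3) ≺ 7·n² log(n) ≺ 3·n³ ≺ 8·2ⁿ.
The fastest-growing term 8·2ⁿ dominates as n → ∞; dropping its constant factor gives Θ(2ⁿ).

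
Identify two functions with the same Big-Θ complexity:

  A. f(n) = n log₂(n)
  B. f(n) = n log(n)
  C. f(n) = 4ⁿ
A and B

Examining each function:
  A. n log₂(n) is O(n log n)
  B. n log(n) is O(n log n)
  C. 4ⁿ is O(4ⁿ)

Functions A and B both have the same complexity class.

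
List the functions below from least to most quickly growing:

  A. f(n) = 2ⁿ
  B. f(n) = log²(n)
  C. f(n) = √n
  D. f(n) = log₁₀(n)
D < B < C < A

Comparing growth rates:
D = log₁₀(n) is O(log n)
B = log²(n) is O(log² n)
C = √n is O(√n)
A = 2ⁿ is O(2ⁿ)

Therefore, the order from slowest to fastest is: D < B < C < A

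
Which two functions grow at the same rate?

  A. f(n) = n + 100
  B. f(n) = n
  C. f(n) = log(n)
A and B

Examining each function:
  A. n + 100 is O(n)
  B. n is O(n)
  C. log(n) is O(log n)

Functions A and B both have the same complexity class.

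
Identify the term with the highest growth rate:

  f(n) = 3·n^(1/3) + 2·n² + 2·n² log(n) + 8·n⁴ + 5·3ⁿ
5·3ⁿ

Looking at each term:
  - 3·n^(1/3) is O(n^(1/3))
  - 2·n² is O(n²)
  - 2·n² log(n) is O(n² log n)
  - 8·n⁴ is O(n⁴)
  - 5·3ⁿ is O(3ⁿ)

The term 5·3ⁿ (O(3ⁿ)) grows fastest and dominates all others.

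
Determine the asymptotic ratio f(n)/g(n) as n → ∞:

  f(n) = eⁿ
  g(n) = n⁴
∞

Since eⁿ (O(eⁿ)) grows faster than n⁴ (O(n⁴)),
the ratio f(n)/g(n) → ∞ as n → ∞.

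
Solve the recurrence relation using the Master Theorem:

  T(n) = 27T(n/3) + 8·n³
Θ(n³ log n)

Master Theorem: a = 27, b = 3, f(n) = 8·n³.
Compute the critical exponent d = log₃(27) = 3.
Compare f(n) = Θ(n³) against n^d:
  k = 3 = d, so f(n) = Θ(n^d) — Case 2.
  Work is balanced across levels: T(n) = Θ(n^d log n) = Θ(n³ log n).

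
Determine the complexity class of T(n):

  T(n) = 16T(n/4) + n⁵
Θ(n⁵)

Master Theorem: a = 16, b = 4, f(n) = n⁵.
Compute the critical exponent d = log₄(16) = 2.
Compare f(n) = Θ(n⁵) against n^d:
  k = 5 > d = 2, so f(n) = Ω(n^(d+ε)) — Case 3.
  Regularity: a·(n/b)^5/n^5 = a/b^5 = 16/1024 < 1 ✓.
  The top-level work dominates: T(n) = Θ(f(n)) = Θ(n⁵).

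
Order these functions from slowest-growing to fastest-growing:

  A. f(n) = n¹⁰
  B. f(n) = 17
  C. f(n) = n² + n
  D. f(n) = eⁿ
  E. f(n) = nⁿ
B < C < A < D < E

Comparing growth rates:
B = 17 is O(1)
C = n² + n is O(n²)
A = n¹⁰ is O(n¹⁰)
D = eⁿ is O(eⁿ)
E = nⁿ is O(nⁿ)

Therefore, the order from slowest to fastest is: B < C < A < D < E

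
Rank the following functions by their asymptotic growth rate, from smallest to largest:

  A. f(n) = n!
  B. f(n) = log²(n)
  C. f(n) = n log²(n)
B < C < A

Comparing growth rates:
B = log²(n) is O(log² n)
C = n log²(n) is O(n log² n)
A = n! is O(n!)

Therefore, the order from slowest to fastest is: B < C < A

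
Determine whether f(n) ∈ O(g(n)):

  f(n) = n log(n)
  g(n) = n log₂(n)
True

f(n) = n log(n) and g(n) = n log₂(n) are both O(n log n).
Big-O permits equal growth rates (f ≤ c·g for some c), so f(n) = O(g(n)) is true.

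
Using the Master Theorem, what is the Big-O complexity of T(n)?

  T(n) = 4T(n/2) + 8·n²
Θ(n² log n)

Master Theorem: a = 4, b = 2, f(n) = 8·n².
Compute the critical exponent d = log₂(4) = 2.
Compare f(n) = Θ(n²) against n^d:
  k = 2 = d, so f(n) = Θ(n^d) — Case 2.
  Work is balanced across levels: T(n) = Θ(n^d log n) = Θ(n² log n).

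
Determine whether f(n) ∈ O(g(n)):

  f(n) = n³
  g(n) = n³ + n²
True

f(n) = n³ and g(n) = n³ + n² are both O(n³).
Big-O permits equal growth rates (f ≤ c·g for some c), so f(n) = O(g(n)) is true.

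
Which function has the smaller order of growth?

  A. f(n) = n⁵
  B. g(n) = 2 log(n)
B

f(n) = n⁵ is O(n⁵), while g(n) = 2 log(n) is O(log n).
Since O(log n) grows slower than O(n⁵), g(n) is dominated.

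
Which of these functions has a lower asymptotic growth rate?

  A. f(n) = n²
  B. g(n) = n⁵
A

f(n) = n² is O(n²), while g(n) = n⁵ is O(n⁵).
Since O(n²) grows slower than O(n⁵), f(n) is dominated.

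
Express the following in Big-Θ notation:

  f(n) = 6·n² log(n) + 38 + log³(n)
Θ(n² log n)

Order the terms by growth rate: 38 ≺ log³(n) ≺ 6·n² log(n).
The fastest-growing term 6·n² log(n) dominates as n → ∞; dropping its constant factor gives Θ(n² log n).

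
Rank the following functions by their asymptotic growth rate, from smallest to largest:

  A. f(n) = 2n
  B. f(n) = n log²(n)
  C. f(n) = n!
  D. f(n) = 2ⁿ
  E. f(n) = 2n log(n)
A < E < B < D < C

Comparing growth rates:
A = 2n is O(n)
E = 2n log(n) is O(n log n)
B = n log²(n) is O(n log² n)
D = 2ⁿ is O(2ⁿ)
C = n! is O(n!)

Therefore, the order from slowest to fastest is: A < E < B < D < C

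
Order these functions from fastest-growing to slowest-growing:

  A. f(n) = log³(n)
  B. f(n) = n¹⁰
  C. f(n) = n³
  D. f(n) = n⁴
B > D > C > A

Comparing growth rates:
B = n¹⁰ is O(n¹⁰)
D = n⁴ is O(n⁴)
C = n³ is O(n³)
A = log³(n) is O(log³ n)

Therefore, the order from fastest to slowest is: B > D > C > A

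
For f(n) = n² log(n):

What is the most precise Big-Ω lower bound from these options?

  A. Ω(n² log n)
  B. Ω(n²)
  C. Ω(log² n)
A

f(n) = n² log(n) is Ω(n² log n).
All listed options are valid Big-Ω bounds (lower bounds),
but Ω(n² log n) is the tightest (largest valid bound).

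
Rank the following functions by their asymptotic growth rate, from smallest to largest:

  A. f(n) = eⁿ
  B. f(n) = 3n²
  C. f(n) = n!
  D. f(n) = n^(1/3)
D < B < A < C

Comparing growth rates:
D = n^(1/3) is O(n^(1/3))
B = 3n² is O(n²)
A = eⁿ is O(eⁿ)
C = n! is O(n!)

Therefore, the order from slowest to fastest is: D < B < A < C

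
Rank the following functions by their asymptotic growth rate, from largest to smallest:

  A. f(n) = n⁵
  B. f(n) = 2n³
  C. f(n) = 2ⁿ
C > A > B

Comparing growth rates:
C = 2ⁿ is O(2ⁿ)
A = n⁵ is O(n⁵)
B = 2n³ is O(n³)

Therefore, the order from fastest to slowest is: C > A > B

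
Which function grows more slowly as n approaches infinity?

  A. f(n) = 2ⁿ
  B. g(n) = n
B

f(n) = 2ⁿ is O(2ⁿ), while g(n) = n is O(n).
Since O(n) grows slower than O(2ⁿ), g(n) is dominated.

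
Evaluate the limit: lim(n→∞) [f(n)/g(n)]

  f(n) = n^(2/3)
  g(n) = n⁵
0

Since n^(2/3) (O(n^(2/3))) grows slower than n⁵ (O(n⁵)),
the ratio f(n)/g(n) → 0 as n → ∞.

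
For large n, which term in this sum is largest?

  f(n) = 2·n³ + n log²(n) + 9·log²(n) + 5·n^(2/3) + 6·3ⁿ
6·3ⁿ

Looking at each term:
  - 2·n³ is O(n³)
  - n log²(n) is O(n log² n)
  - 9·log²(n) is O(log² n)
  - 5·n^(2/3) is O(n^(2/3))
  - 6·3ⁿ is O(3ⁿ)

The term 6·3ⁿ (O(3ⁿ)) grows fastest and dominates all others.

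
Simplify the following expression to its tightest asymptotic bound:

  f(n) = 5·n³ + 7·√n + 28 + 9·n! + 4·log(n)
Θ(n!)

Order the terms by growth rate: 28 ≺ 4·log(n) ≺ 7·√n ≺ 5·n³ ≺ 9·n!.
The fastest-growing term 9·n! dominates as n → ∞; dropping its constant factor gives Θ(n!).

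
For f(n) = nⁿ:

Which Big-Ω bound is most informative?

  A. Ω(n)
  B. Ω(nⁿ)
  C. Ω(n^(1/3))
B

f(n) = nⁿ is Ω(nⁿ).
All listed options are valid Big-Ω bounds (lower bounds),
but Ω(nⁿ) is the tightest (largest valid bound).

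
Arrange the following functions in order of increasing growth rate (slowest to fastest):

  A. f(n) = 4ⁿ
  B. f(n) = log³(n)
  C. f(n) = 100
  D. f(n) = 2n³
C < B < D < A

Comparing growth rates:
C = 100 is O(1)
B = log³(n) is O(log³ n)
D = 2n³ is O(n³)
A = 4ⁿ is O(4ⁿ)

Therefore, the order from slowest to fastest is: C < B < D < A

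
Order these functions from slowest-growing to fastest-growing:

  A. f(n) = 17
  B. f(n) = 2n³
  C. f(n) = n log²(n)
A < C < B

Comparing growth rates:
A = 17 is O(1)
C = n log²(n) is O(n log² n)
B = 2n³ is O(n³)

Therefore, the order from slowest to fastest is: A < C < B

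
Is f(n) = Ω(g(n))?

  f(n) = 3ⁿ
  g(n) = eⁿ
True

f(n) = 3ⁿ is O(3ⁿ), and g(n) = eⁿ is O(eⁿ).
Since O(3ⁿ) grows at least as fast as O(eⁿ), f(n) = Ω(g(n)) is true.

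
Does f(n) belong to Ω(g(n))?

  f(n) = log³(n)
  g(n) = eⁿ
False

f(n) = log³(n) is O(log³ n), and g(n) = eⁿ is O(eⁿ).
Since O(log³ n) grows slower than O(eⁿ), f(n) = Ω(g(n)) is false.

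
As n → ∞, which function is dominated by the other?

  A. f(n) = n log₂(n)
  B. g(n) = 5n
B

f(n) = n log₂(n) is O(n log n), while g(n) = 5n is O(n).
Since O(n) grows slower than O(n log n), g(n) is dominated.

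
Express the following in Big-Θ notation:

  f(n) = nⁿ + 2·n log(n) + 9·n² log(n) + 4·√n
Θ(nⁿ)

Order the terms by growth rate: 4·√n ≺ 2·n log(n) ≺ 9·n² log(n) ≺ nⁿ.
The fastest-growing term nⁿ dominates as n → ∞; dropping its constant factor gives Θ(nⁿ).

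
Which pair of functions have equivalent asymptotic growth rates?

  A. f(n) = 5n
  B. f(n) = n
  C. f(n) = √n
A and B

Examining each function:
  A. 5n is O(n)
  B. n is O(n)
  C. √n is O(√n)

Functions A and B both have the same complexity class.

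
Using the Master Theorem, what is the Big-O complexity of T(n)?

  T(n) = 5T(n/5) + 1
Θ(n)

Master Theorem: a = 5, b = 5, f(n) = 1.
Compute the critical exponent d = log₅(5) = 1.
Compare f(n) = Θ(1) against n^d:
  k = 0 < d = 1, so f(n) = O(n^(d-ε)) — Case 1.
  The recursion cost dominates: T(n) = Θ(n^d) = Θ(n).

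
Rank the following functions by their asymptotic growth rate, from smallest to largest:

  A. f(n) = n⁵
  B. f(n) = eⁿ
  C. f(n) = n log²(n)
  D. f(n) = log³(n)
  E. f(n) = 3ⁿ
D < C < A < B < E

Comparing growth rates:
D = log³(n) is O(log³ n)
C = n log²(n) is O(n log² n)
A = n⁵ is O(n⁵)
B = eⁿ is O(eⁿ)
E = 3ⁿ is O(3ⁿ)

Therefore, the order from slowest to fastest is: D < C < A < B < E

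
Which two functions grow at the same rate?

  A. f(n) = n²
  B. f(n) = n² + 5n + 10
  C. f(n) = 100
A and B

Examining each function:
  A. n² is O(n²)
  B. n² + 5n + 10 is O(n²)
  C. 100 is O(1)

Functions A and B both have the same complexity class.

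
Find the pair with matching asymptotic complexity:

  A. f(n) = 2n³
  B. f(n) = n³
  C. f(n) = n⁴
A and B

Examining each function:
  A. 2n³ is O(n³)
  B. n³ is O(n³)
  C. n⁴ is O(n⁴)

Functions A and B both have the same complexity class.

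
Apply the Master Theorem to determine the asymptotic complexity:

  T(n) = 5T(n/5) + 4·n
Θ(n log n)

Master Theorem: a = 5, b = 5, f(n) = 4·n.
Compute the critical exponent d = log₅(5) = 1.
Compare f(n) = Θ(n) against n^d:
  k = 1 = d, so f(n) = Θ(n^d) — Case 2.
  Work is balanced across levels: T(n) = Θ(n^d log n) = Θ(n log n).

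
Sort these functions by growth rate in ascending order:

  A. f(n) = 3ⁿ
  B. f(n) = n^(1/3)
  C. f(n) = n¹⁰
B < C < A

Comparing growth rates:
B = n^(1/3) is O(n^(1/3))
C = n¹⁰ is O(n¹⁰)
A = 3ⁿ is O(3ⁿ)

Therefore, the order from slowest to fastest is: B < C < A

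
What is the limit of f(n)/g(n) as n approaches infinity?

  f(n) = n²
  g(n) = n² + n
1

Since n² and n² + n have the same growth rate (O(n²)),
the ratio converges to a constant: 1.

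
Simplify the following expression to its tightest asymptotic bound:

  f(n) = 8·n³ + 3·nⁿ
Θ(nⁿ)

Order the terms by growth rate: 8·n³ ≺ 3·nⁿ.
The fastest-growing term 3·nⁿ dominates as n → ∞; dropping its constant factor gives Θ(nⁿ).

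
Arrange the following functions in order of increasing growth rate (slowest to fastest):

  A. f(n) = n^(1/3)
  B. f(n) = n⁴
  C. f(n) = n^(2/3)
A < C < B

Comparing growth rates:
A = n^(1/3) is O(n^(1/3))
C = n^(2/3) is O(n^(2/3))
B = n⁴ is O(n⁴)

Therefore, the order from slowest to fastest is: A < C < B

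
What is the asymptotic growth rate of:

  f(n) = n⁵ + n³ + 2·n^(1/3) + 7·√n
Θ(n⁵)

Order the terms by growth rate: 2·n^(1/3) ≺ 7·√n ≺ n³ ≺ n⁵.
The fastest-growing term n⁵ dominates as n → ∞; dropping its constant factor gives Θ(n⁵).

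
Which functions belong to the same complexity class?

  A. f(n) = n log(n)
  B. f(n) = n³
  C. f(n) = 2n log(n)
A and C

Examining each function:
  A. n log(n) is O(n log n)
  B. n³ is O(n³)
  C. 2n log(n) is O(n log n)

Functions A and C both have the same complexity class.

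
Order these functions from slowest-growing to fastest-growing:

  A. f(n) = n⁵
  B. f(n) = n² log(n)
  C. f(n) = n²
C < B < A

Comparing growth rates:
C = n² is O(n²)
B = n² log(n) is O(n² log n)
A = n⁵ is O(n⁵)

Therefore, the order from slowest to fastest is: C < B < A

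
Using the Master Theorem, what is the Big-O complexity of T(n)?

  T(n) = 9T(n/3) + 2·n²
Θ(n² log n)

Master Theorem: a = 9, b = 3, f(n) = 2·n².
Compute the critical exponent d = log₃(9) = 2.
Compare f(n) = Θ(n²) against n^d:
  k = 2 = d, so f(n) = Θ(n^d) — Case 2.
  Work is balanced across levels: T(n) = Θ(n^d log n) = Θ(n² log n).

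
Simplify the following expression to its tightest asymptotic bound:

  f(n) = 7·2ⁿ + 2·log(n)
Θ(2ⁿ)

Order the terms by growth rate: 2·log(n) ≺ 7·2ⁿ.
The fastest-growing term 7·2ⁿ dominates as n → ∞; dropping its constant factor gives Θ(2ⁿ).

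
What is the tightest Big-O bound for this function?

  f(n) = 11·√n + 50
O(√n)

The dominant term in 11·√n + 50 is 11·√n, which is Θ(√n).
Lower-order terms (50) are asymptotically negligible.
Constants are absorbed, so the tightest bound is O(√n).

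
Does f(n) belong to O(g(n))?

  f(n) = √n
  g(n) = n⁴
True

f(n) = √n is O(√n), and g(n) = n⁴ is O(n⁴).
Since O(√n) ⊆ O(n⁴) (f grows no faster than g), f(n) = O(g(n)) is true.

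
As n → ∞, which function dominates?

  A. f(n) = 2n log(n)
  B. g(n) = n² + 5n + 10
B

f(n) = 2n log(n) is O(n log n), while g(n) = n² + 5n + 10 is O(n²).
Since O(n²) grows faster than O(n log n), g(n) dominates.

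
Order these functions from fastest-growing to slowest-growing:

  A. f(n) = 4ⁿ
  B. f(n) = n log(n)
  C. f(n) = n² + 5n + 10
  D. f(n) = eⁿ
A > D > C > B

Comparing growth rates:
A = 4ⁿ is O(4ⁿ)
D = eⁿ is O(eⁿ)
C = n² + 5n + 10 is O(n²)
B = n log(n) is O(n log n)

Therefore, the order from fastest to slowest is: A > D > C > B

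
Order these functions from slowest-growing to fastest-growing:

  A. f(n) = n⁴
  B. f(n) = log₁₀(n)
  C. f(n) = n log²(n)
B < C < A

Comparing growth rates:
B = log₁₀(n) is O(log n)
C = n log²(n) is O(n log² n)
A = n⁴ is O(n⁴)

Therefore, the order from slowest to fastest is: B < C < A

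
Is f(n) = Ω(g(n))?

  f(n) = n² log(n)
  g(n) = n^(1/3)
True

f(n) = n² log(n) is O(n² log n), and g(n) = n^(1/3) is O(n^(1/3)).
Since O(n² log n) grows at least as fast as O(n^(1/3)), f(n) = Ω(g(n)) is true.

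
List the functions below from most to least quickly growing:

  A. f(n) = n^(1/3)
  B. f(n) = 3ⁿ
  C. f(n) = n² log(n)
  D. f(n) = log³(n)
B > C > A > D

Comparing growth rates:
B = 3ⁿ is O(3ⁿ)
C = n² log(n) is O(n² log n)
A = n^(1/3) is O(n^(1/3))
D = log³(n) is O(log³ n)

Therefore, the order from fastest to slowest is: B > C > A > D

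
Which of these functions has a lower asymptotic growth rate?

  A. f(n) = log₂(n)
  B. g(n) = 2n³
A

f(n) = log₂(n) is O(log n), while g(n) = 2n³ is O(n³).
Since O(log n) grows slower than O(n³), f(n) is dominated.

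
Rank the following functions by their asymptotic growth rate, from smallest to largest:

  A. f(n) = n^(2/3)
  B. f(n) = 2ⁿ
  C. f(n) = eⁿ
A < B < C

Comparing growth rates:
A = n^(2/3) is O(n^(2/3))
B = 2ⁿ is O(2ⁿ)
C = eⁿ is O(eⁿ)

Therefore, the order from slowest to fastest is: A < B < C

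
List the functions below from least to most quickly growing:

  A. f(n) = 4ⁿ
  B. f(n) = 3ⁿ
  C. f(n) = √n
C < B < A

Comparing growth rates:
C = √n is O(√n)
B = 3ⁿ is O(3ⁿ)
A = 4ⁿ is O(4ⁿ)

Therefore, the order from slowest to fastest is: C < B < A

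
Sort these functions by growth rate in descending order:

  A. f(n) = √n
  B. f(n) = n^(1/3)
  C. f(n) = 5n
C > A > B

Comparing growth rates:
C = 5n is O(n)
A = √n is O(√n)
B = n^(1/3) is O(n^(1/3))

Therefore, the order from fastest to slowest is: C > A > B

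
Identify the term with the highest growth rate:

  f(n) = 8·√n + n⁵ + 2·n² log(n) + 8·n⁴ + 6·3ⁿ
6·3ⁿ

Looking at each term:
  - 8·√n is O(√n)
  - n⁵ is O(n⁵)
  - 2·n² log(n) is O(n² log n)
  - 8·n⁴ is O(n⁴)
  - 6·3ⁿ is O(3ⁿ)

The term 6·3ⁿ (O(3ⁿ)) grows fastest and dominates all others.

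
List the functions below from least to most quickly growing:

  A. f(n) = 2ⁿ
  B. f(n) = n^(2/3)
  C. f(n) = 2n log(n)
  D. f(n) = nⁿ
B < C < A < D

Comparing growth rates:
B = n^(2/3) is O(n^(2/3))
C = 2n log(n) is O(n log n)
A = 2ⁿ is O(2ⁿ)
D = nⁿ is O(nⁿ)

Therefore, the order from slowest to fastest is: B < C < A < D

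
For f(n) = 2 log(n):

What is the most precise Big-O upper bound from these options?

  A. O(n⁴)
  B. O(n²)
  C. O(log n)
C

f(n) = 2 log(n) is O(log n).
All listed options are valid Big-O bounds (upper bounds),
but O(log n) is the tightest (smallest valid bound).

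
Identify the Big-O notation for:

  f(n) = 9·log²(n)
O(log² n)

The dominant term in 9·log²(n) is 9·log²(n), which is Θ(log² n).
Constants are absorbed, so the tightest bound is O(log² n).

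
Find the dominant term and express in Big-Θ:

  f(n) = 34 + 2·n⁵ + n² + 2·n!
Θ(n!)

Order the terms by growth rate: 34 ≺ n² ≺ 2·n⁵ ≺ 2·n!.
The fastest-growing term 2·n! dominates as n → ∞; dropping its constant factor gives Θ(n!).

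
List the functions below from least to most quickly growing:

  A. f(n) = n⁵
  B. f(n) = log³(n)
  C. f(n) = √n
B < C < A

Comparing growth rates:
B = log³(n) is O(log³ n)
C = √n is O(√n)
A = n⁵ is O(n⁵)

Therefore, the order from slowest to fastest is: B < C < A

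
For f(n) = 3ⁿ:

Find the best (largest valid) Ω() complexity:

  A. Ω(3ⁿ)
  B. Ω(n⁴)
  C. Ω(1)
A

f(n) = 3ⁿ is Ω(3ⁿ).
All listed options are valid Big-Ω bounds (lower bounds),
but Ω(3ⁿ) is the tightest (largest valid bound).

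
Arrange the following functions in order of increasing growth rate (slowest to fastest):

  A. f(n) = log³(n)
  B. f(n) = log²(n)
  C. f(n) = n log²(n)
B < A < C

Comparing growth rates:
B = log²(n) is O(log² n)
A = log³(n) is O(log³ n)
C = n log²(n) is O(n log² n)

Therefore, the order from slowest to fastest is: B < A < C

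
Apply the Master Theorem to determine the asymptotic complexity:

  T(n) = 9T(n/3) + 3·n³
Θ(n³)

Master Theorem: a = 9, b = 3, f(n) = 3·n³.
Compute the critical exponent d = log₃(9) = 2.
Compare f(n) = Θ(n³) against n^d:
  k = 3 > d = 2, so f(n) = Ω(n^(d+ε)) — Case 3.
  Regularity: a·(n/b)^3/n^3 = a/b^3 = 9/27 < 1 ✓.
  The top-level work dominates: T(n) = Θ(f(n)) = Θ(n³).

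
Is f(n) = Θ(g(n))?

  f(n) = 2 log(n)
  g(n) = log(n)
True

f(n) = 2 log(n) and g(n) = log(n) are both O(log n).
Since they have the same asymptotic growth rate, f(n) = Θ(g(n)) is true.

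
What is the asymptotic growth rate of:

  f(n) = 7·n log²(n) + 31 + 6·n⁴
Θ(n⁴)

Order the terms by growth rate: 31 ≺ 7·n log²(n) ≺ 6·n⁴.
The fastest-growing term 6·n⁴ dominates as n → ∞; dropping its constant factor gives Θ(n⁴).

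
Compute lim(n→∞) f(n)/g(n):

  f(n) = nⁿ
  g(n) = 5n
∞

Since nⁿ (O(nⁿ)) grows faster than 5n (O(n)),
the ratio f(n)/g(n) → ∞ as n → ∞.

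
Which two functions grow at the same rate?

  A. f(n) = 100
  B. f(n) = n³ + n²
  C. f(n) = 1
A and C

Examining each function:
  A. 100 is O(1)
  B. n³ + n² is O(n³)
  C. 1 is O(1)

Functions A and C both have the same complexity class.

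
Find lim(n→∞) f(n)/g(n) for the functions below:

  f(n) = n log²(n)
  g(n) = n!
0

Since n log²(n) (O(n log² n)) grows slower than n! (O(n!)),
the ratio f(n)/g(n) → 0 as n → ∞.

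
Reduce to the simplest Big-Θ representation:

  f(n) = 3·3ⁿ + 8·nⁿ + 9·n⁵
Θ(nⁿ)

Order the terms by growth rate: 9·n⁵ ≺ 3·3ⁿ ≺ 8·nⁿ.
The fastest-growing term 8·nⁿ dominates as n → ∞; dropping its constant factor gives Θ(nⁿ).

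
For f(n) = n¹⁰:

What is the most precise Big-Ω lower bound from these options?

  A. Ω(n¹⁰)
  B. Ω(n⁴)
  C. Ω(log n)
A

f(n) = n¹⁰ is Ω(n¹⁰).
All listed options are valid Big-Ω bounds (lower bounds),
but Ω(n¹⁰) is the tightest (largest valid bound).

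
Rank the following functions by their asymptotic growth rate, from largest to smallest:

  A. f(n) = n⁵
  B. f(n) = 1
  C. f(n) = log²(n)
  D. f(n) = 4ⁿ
D > A > C > B

Comparing growth rates:
D = 4ⁿ is O(4ⁿ)
A = n⁵ is O(n⁵)
C = log²(n) is O(log² n)
B = 1 is O(1)

Therefore, the order from fastest to slowest is: D > A > C > B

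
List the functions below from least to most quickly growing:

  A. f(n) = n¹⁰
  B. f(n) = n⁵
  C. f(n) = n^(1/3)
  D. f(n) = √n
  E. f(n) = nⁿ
C < D < B < A < E

Comparing growth rates:
C = n^(1/3) is O(n^(1/3))
D = √n is O(√n)
B = n⁵ is O(n⁵)
A = n¹⁰ is O(n¹⁰)
E = nⁿ is O(nⁿ)

Therefore, the order from slowest to fastest is: C < D < B < A < E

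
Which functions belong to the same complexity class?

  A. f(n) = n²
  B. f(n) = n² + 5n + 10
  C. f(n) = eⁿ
A and B

Examining each function:
  A. n² is O(n²)
  B. n² + 5n + 10 is O(n²)
  C. eⁿ is O(eⁿ)

Functions A and B both have the same complexity class.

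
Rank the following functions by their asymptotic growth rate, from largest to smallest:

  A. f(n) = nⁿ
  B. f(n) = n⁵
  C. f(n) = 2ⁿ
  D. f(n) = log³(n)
A > C > B > D

Comparing growth rates:
A = nⁿ is O(nⁿ)
C = 2ⁿ is O(2ⁿ)
B = n⁵ is O(n⁵)
D = log³(n) is O(log³ n)

Therefore, the order from fastest to slowest is: A > C > B > D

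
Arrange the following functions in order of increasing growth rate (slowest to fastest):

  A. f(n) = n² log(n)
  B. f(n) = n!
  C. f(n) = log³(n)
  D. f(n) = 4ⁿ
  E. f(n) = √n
C < E < A < D < B

Comparing growth rates:
C = log³(n) is O(log³ n)
E = √n is O(√n)
A = n² log(n) is O(n² log n)
D = 4ⁿ is O(4ⁿ)
B = n! is O(n!)

Therefore, the order from slowest to fastest is: C < E < A < D < B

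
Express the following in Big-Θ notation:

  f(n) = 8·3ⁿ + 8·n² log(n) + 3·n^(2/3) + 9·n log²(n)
Θ(3ⁿ)

Order the terms by growth rate: 3·n^(2/3) ≺ 9·n log²(n) ≺ 8·n² log(n) ≺ 8·3ⁿ.
The fastest-growing term 8·3ⁿ dominates as n → ∞; dropping its constant factor gives Θ(3ⁿ).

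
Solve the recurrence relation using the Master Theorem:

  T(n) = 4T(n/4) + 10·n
Θ(n log n)

Master Theorem: a = 4, b = 4, f(n) = 10·n.
Compute the critical exponent d = log₄(4) = 1.
Compare f(n) = Θ(n) against n^d:
  k = 1 = d, so f(n) = Θ(n^d) — Case 2.
  Work is balanced across levels: T(n) = Θ(n^d log n) = Θ(n log n).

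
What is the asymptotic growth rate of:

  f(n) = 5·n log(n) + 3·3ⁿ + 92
Θ(3ⁿ)

Order the terms by growth rate: 92 ≺ 5·n log(n) ≺ 3·3ⁿ.
The fastest-growing term 3·3ⁿ dominates as n → ∞; dropping its constant factor gives Θ(3ⁿ).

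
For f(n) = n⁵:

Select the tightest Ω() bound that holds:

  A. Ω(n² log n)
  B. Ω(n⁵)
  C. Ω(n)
B

f(n) = n⁵ is Ω(n⁵).
All listed options are valid Big-Ω bounds (lower bounds),
but Ω(n⁵) is the tightest (largest valid bound).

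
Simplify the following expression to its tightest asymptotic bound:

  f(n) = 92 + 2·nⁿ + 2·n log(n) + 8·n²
Θ(nⁿ)

Order the terms by growth rate: 92 ≺ 2·n log(n) ≺ 8·n² ≺ 2·nⁿ.
The fastest-growing term 2·nⁿ dominates as n → ∞; dropping its constant factor gives Θ(nⁿ).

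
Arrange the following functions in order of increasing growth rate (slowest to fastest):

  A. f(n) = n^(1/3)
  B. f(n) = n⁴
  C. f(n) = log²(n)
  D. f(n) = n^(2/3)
C < A < D < B

Comparing growth rates:
C = log²(n) is O(log² n)
A = n^(1/3) is O(n^(1/3))
D = n^(2/3) is O(n^(2/3))
B = n⁴ is O(n⁴)

Therefore, the order from slowest to fastest is: C < A < D < B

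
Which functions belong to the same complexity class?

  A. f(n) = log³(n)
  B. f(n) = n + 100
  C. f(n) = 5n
B and C

Examining each function:
  A. log³(n) is O(log³ n)
  B. n + 100 is O(n)
  C. 5n is O(n)

Functions B and C both have the same complexity class.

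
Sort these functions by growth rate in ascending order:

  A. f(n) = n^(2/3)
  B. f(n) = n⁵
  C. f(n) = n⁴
A < C < B

Comparing growth rates:
A = n^(2/3) is O(n^(2/3))
C = n⁴ is O(n⁴)
B = n⁵ is O(n⁵)

Therefore, the order from slowest to fastest is: A < C < B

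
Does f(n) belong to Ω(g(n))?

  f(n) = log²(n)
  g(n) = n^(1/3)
False

f(n) = log²(n) is O(log² n), and g(n) = n^(1/3) is O(n^(1/3)).
Since O(log² n) grows slower than O(n^(1/3)), f(n) = Ω(g(n)) is false.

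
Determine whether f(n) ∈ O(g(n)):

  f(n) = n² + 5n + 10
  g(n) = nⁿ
True

f(n) = n² + 5n + 10 is O(n²), and g(n) = nⁿ is O(nⁿ).
Since O(n²) ⊆ O(nⁿ) (f grows no faster than g), f(n) = O(g(n)) is true.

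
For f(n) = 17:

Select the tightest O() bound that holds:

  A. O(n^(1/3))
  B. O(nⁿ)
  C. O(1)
C

f(n) = 17 is O(1).
All listed options are valid Big-O bounds (upper bounds),
but O(1) is the tightest (smallest valid bound).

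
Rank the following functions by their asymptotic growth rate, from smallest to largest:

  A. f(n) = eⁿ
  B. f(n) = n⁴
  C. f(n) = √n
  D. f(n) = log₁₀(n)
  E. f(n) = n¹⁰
D < C < B < E < A

Comparing growth rates:
D = log₁₀(n) is O(log n)
C = √n is O(√n)
B = n⁴ is O(n⁴)
E = n¹⁰ is O(n¹⁰)
A = eⁿ is O(eⁿ)

Therefore, the order from slowest to fastest is: D < C < B < E < A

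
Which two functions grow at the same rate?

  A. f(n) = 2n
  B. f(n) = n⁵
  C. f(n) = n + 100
A and C

Examining each function:
  A. 2n is O(n)
  B. n⁵ is O(n⁵)
  C. n + 100 is O(n)

Functions A and C both have the same complexity class.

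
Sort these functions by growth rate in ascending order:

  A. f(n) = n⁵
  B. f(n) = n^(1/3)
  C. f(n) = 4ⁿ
B < A < C

Comparing growth rates:
B = n^(1/3) is O(n^(1/3))
A = n⁵ is O(n⁵)
C = 4ⁿ is O(4ⁿ)

Therefore, the order from slowest to fastest is: B < A < C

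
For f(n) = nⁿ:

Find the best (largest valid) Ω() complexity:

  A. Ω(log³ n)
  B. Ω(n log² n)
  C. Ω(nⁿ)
C

f(n) = nⁿ is Ω(nⁿ).
All listed options are valid Big-Ω bounds (lower bounds),
but Ω(nⁿ) is the tightest (largest valid bound).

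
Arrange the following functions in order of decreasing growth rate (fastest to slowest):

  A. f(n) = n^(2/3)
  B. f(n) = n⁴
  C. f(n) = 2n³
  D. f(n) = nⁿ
D > B > C > A

Comparing growth rates:
D = nⁿ is O(nⁿ)
B = n⁴ is O(n⁴)
C = 2n³ is O(n³)
A = n^(2/3) is O(n^(2/3))

Therefore, the order from fastest to slowest is: D > B > C > A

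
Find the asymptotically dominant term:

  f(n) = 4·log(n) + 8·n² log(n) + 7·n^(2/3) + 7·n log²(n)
8·n² log(n)

Looking at each term:
  - 4·log(n) is O(log n)
  - 8·n² log(n) is O(n² log n)
  - 7·n^(2/3) is O(n^(2/3))
  - 7·n log²(n) is O(n log² n)

The term 8·n² log(n) (O(n² log n)) grows fastest and dominates all others.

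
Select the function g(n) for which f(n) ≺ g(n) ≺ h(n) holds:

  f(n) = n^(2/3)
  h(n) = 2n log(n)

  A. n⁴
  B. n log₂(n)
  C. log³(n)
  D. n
D

We need g(n) with n^(2/3) = o(g(n)) and g(n) = o(2n log(n)), i.e. O(n^(2/3)) ≺ g ≺ O(n log n).
Check each option:
  A. n⁴ — O(n⁴) does not grow strictly slower than h(n)
  B. n log₂(n) — O(n log n) does not grow strictly slower than h(n)
  C. log³(n) — O(log³ n) does not grow strictly faster than f(n)
  D. n — O(n) is strictly between O(n^(2/3)) and O(n log n) ✓

Only option D (n) lies strictly between.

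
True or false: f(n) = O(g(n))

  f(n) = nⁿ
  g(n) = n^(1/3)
False

f(n) = nⁿ is O(nⁿ), and g(n) = n^(1/3) is O(n^(1/3)).
Since O(nⁿ) grows faster than O(n^(1/3)), f(n) = O(g(n)) is false.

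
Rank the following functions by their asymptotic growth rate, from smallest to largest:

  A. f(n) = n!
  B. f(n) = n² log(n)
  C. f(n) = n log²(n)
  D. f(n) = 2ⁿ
C < B < D < A

Comparing growth rates:
C = n log²(n) is O(n log² n)
B = n² log(n) is O(n² log n)
D = 2ⁿ is O(2ⁿ)
A = n! is O(n!)

Therefore, the order from slowest to fastest is: C < B < D < A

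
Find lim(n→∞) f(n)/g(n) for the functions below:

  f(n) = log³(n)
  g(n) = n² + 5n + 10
0

Since log³(n) (O(log³ n)) grows slower than n² + 5n + 10 (O(n²)),
the ratio f(n)/g(n) → 0 as n → ∞.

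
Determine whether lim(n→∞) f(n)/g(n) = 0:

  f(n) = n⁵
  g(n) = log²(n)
False

f(n) = n⁵ is O(n⁵), and g(n) = log²(n) is O(log² n).
Since O(n⁵) grows faster than or equal to O(log² n), f(n) = o(g(n)) is false.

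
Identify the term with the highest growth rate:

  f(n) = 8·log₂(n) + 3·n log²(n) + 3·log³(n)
3·n log²(n)

Looking at each term:
  - 8·log₂(n) is O(log n)
  - 3·n log²(n) is O(n log² n)
  - 3·log³(n) is O(log³ n)

The term 3·n log²(n) (O(n log² n)) grows fastest and dominates all others.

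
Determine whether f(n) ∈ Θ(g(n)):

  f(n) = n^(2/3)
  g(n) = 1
False

f(n) = n^(2/3) is O(n^(2/3)), and g(n) = 1 is O(1).
Since they have different growth rates, f(n) = Θ(g(n)) is false.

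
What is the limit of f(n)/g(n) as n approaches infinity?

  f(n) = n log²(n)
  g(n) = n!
0

Since n log²(n) (O(n log² n)) grows slower than n! (O(n!)),
the ratio f(n)/g(n) → 0 as n → ∞.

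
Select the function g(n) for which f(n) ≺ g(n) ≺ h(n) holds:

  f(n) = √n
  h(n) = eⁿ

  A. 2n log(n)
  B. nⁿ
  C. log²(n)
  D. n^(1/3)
A

We need g(n) with √n = o(g(n)) and g(n) = o(eⁿ), i.e. O(√n) ≺ g ≺ O(eⁿ).
Check each option:
  A. 2n log(n) — O(n log n) is strictly between O(√n) and O(eⁿ) ✓
  B. nⁿ — O(nⁿ) does not grow strictly slower than h(n)
  C. log²(n) — O(log² n) does not grow strictly faster than f(n)
  D. n^(1/3) — O(n^(1/3)) does not grow strictly faster than f(n)

Only option A (2n log(n)) lies strictly between.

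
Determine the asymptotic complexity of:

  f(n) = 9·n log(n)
O(n log n)

The dominant term in 9·n log(n) is 9·n log(n), which is Θ(n log n).
Constants are absorbed, so the tightest bound is O(n log n).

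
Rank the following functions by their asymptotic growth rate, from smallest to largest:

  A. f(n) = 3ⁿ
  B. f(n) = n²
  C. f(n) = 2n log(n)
C < B < A

Comparing growth rates:
C = 2n log(n) is O(n log n)
B = n² is O(n²)
A = 3ⁿ is O(3ⁿ)

Therefore, the order from slowest to fastest is: C < B < A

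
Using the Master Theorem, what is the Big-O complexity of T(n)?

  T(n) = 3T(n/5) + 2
Θ(n^log₅(3))

Master Theorem: a = 3, b = 5, f(n) = 2.
Compute the critical exponent d = log₅(3) = 0.683.
Compare f(n) = Θ(1) against n^d:
  k = 0 < d = 0.683, so f(n) = O(n^(d-ε)) — Case 1.
  The recursion cost dominates: T(n) = Θ(n^d) = Θ(n^log₅(3)).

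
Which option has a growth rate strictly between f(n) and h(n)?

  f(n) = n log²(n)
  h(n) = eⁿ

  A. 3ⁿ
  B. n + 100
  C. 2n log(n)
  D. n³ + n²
D

We need g(n) with n log²(n) = o(g(n)) and g(n) = o(eⁿ), i.e. O(n log² n) ≺ g ≺ O(eⁿ).
Check each option:
  A. 3ⁿ — O(3ⁿ) does not grow strictly slower than h(n)
  B. n + 100 — O(n) does not grow strictly faster than f(n)
  C. 2n log(n) — O(n log n) does not grow strictly faster than f(n)
  D. n³ + n² — O(n³) is strictly between O(n log² n) and O(eⁿ) ✓

Only option D (n³ + n²) lies strictly between.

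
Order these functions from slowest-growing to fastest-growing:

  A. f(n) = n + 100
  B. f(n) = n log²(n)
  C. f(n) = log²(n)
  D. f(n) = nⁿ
C < A < B < D

Comparing growth rates:
C = log²(n) is O(log² n)
A = n + 100 is O(n)
B = n log²(n) is O(n log² n)
D = nⁿ is O(nⁿ)

Therefore, the order from slowest to fastest is: C < A < B < D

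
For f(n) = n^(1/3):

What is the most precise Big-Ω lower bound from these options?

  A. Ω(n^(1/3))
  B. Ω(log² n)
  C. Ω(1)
A

f(n) = n^(1/3) is Ω(n^(1/3)).
All listed options are valid Big-Ω bounds (lower bounds),
but Ω(n^(1/3)) is the tightest (largest valid bound).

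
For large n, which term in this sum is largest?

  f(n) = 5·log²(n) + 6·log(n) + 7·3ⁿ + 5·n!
5·n!

Looking at each term:
  - 5·log²(n) is O(log² n)
  - 6·log(n) is O(log n)
  - 7·3ⁿ is O(3ⁿ)
  - 5·n! is O(n!)

The term 5·n! (O(n!)) grows fastest and dominates all others.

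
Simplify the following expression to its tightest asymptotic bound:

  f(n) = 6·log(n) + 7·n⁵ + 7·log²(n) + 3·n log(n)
Θ(n⁵)

Order the terms by growth rate: 6·log(n) ≺ 7·log²(n) ≺ 3·n log(n) ≺ 7·n⁵.
The fastest-growing term 7·n⁵ dominates as n → ∞; dropping its constant factor gives Θ(n⁵).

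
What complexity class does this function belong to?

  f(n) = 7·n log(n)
O(n log n)

The dominant term in 7·n log(n) is 7·n log(n), which is Θ(n log n).
Constants are absorbed, so the tightest bound is O(n log n).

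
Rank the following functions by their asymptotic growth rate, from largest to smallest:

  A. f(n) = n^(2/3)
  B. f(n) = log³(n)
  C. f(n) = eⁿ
C > A > B

Comparing growth rates:
C = eⁿ is O(eⁿ)
A = n^(2/3) is O(n^(2/3))
B = log³(n) is O(log³ n)

Therefore, the order from fastest to slowest is: C > A > B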